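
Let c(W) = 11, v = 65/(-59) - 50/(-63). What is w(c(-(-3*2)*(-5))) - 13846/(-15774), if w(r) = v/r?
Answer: 8303942/9771993 ≈ 0.84977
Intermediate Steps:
v = -1145/3717 (v = 65*(-1/59) - 50*(-1/63) = -65/59 + 50/63 = -1145/3717 ≈ -0.30804)
w(r) = -1145/(3717*r)
w(c(-(-3*2)*(-5))) - 13846/(-15774) = -1145/3717/11 - 13846/(-15774) = -1145/3717*1/11 - 13846*(-1/15774) = -1145/40887 + 6923/7887 = 8303942/9771993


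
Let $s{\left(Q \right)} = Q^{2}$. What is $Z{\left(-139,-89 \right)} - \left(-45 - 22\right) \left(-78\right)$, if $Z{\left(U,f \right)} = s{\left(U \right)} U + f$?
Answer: $-2690934$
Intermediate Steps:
$Z{\left(U,f \right)} = f + U^{3}$ ($Z{\left(U,f \right)} = U^{2} U + f = U^{3} + f = f + U^{3}$)
$Z{\left(-139,-89 \right)} - \left(-45 - 22\right) \left(-78\right) = \left(-89 + \left(-139\right)^{3}\right) - \left(-45 - 22\right) \left(-78\right) = \left(-89 - 2685619\right) - \left(-67\right) \left(-78\right) = -2685708 - 5226 = -2690934$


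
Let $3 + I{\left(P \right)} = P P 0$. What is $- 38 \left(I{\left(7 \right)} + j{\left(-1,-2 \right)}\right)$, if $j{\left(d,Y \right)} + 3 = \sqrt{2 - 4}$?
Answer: $228 - 38 i \sqrt{2} \approx 228.0 - 53.74 i$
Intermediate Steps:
$j{\left(d,Y \right)} = -3 + i \sqrt{2}$ ($j{\left(d,Y \right)} = -3 + \sqrt{2 - 4} = -3 + \sqrt{-2} = -3 + i \sqrt{2}$)
$I{\left(P \right)} = -3$ ($I{\left(P \right)} = -3 + P P 0 = -3 + P^{2} \cdot 0 = -3 + 0 = -3$)
$- 38 \left(I{\left(7 \right)} + j{\left(-1,-2 \right)}\right) = - 38 \left(-3 - \left(3 - i \sqrt{2}\right)\right) = - 38 \left(-6 + i \sqrt{2}\right) = 228 - 38 i \sqrt{2}$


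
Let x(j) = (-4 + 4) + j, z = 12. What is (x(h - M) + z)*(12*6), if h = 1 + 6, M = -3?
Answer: 1584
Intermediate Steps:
h = 7
x(j) = j (x(j) = 0 + j = j)
(x(h - M) + z)*(12*6) = ((7 - 1*(-3)) + 12)*(12*6) = ((7 + 3) + 12)*72 = (10 + 12)*72 = 22*72 = 1584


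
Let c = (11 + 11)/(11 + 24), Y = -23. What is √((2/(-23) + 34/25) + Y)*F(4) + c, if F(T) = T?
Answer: 22/35 + 124*I*√299/115 ≈ 0.62857 + 18.645*I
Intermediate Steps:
c = 22/35 ≈ 0.62857
√((2/(-23) + 34/25) + Y)*F(4) + c = √((2/(-23) + 34/25) - 23)*4 + 22/35 = √((2*(-1/23) + 34*(1/25)) - 23)*4 + 22/35 = √((-2/23 + 34/25) - 23)*4 + 22/35 = √(732/575 - 23)*4 + 22/35 = √(-12493/575)*4 + 22/35 = (31*I*√299/115)*4 + 22/35 = 124*I*√299/115 + 22/35 = 22/35 + 124*I*√299/115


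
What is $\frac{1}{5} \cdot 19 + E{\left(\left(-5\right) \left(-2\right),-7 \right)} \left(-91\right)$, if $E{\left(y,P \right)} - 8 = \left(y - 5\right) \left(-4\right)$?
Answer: $\frac{5479}{5} \approx 1095.8$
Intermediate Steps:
$E{\left(y,P \right)} = 28 - 4 y$ ($E{\left(y,P \right)} = 8 + \left(y - 5\right) \left(-4\right) = 8 + \left(-5 + y\right) \left(-4\right) = 8 - \left(-20 + 4 y\right) = 28 - 4 y$)
$\frac{1}{5} \cdot 19 + E{\left(\left(-5\right) \left(-2\right),-7 \right)} \left(-91\right) = \frac{1}{5} \cdot 19 + \left(28 - 4 \left(\left(-5\right) \left(-2\right)\right)\right) \left(-91\right) = \frac{1}{5} \cdot 19 + \left(28 - 40\right) \left(-91\right) = \frac{19}{5} + \left(28 - 40\right) \left(-91\right) = \frac{19}{5} - -1092 = \frac{19}{5} + 1092 = \frac{5479}{5}$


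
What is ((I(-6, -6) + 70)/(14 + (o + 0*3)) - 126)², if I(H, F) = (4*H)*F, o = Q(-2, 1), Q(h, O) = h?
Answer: 421201/36 ≈ 11700.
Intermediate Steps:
o = -2
I(H, F) = 4*F*H
((I(-6, -6) + 70)/(14 + (o + 0*3)) - 126)² = ((4*(-6)*(-6) + 70)/(14 + (-2 + 0*3)) - 126)² = ((144 + 70)/(14 + (-2 + 0)) - 126)² = (214/(14 - 2) - 126)² = (214/12 - 126)² = (214*(1/12) - 126)² = (107/6 - 126)² = (-649/6)² = 421201/36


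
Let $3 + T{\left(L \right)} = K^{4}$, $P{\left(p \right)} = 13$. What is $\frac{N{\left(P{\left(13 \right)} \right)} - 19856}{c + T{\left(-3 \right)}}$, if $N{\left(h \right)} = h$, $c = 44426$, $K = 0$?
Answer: $- \frac{19843}{44423} \approx -0.44668$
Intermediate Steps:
$T{\left(L \right)} = -3$ ($T{\left(L \right)} = -3 + 0^{4} = -3 + 0 = -3$)
$\frac{N{\left(P{\left(13 \right)} \right)} - 19856}{c + T{\left(-3 \right)}} = \frac{13 - 19856}{44426 - 3} = - \frac{19843}{44423}$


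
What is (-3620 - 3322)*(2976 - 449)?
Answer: -17542434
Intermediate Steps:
(-3620 - 3322)*(2976 - 449) = -6942*2527 = -17542434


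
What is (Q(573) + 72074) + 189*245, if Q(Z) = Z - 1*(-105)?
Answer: 119057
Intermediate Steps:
Q(Z) = 105 + Z (Q(Z) = Z + 105 = 105 + Z)
(Q(573) + 72074) + 189*245 = ((105 + 573) + 72074) + 189*245 = (678 + 72074) + 46305 = 72752 + 46305 = 119057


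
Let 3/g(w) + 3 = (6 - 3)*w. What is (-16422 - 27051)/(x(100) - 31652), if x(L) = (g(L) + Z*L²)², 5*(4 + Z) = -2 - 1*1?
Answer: -426078873/20738596670749 ≈ -2.0545e-5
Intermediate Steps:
g(w) = 3/(-3 + 3*w) (g(w) = 3/(-3 + (6 - 3)*w) = 3/(-3 + 3*w))
Z = -23/5 (Z = -4 + (-2 - 1*1)/5 = -4 + (-2 - 1)/5 = -4 + (⅕)*(-3) = -4 - ⅗ = -23/5 ≈ -4.6000)
x(L) = (1/(-1 + L) - 23*L²/5)²
(-16422 - 27051)/(x(100) - 31652) = (-16422 - 27051)/((-5 + 23*100²*(-1 + 100))²/(25*(-1 + 100)²) - 31652) = -43473/((1/25)*(-5 + 23*10000*99)²/99² - 31652) = -43473/((1/25)*(1/9801)*(-5 + 22770000)² - 31652) = -43473/((1/25)*(1/9801)*22769995² - 31652) = -43473/((1/25)*(1/9801)*518472672300025 - 31652) = -43473/(20738906892001/9801 - 31652) = -43473/20738596670749/9801 = -43473*9801/20738596670749 = -426078873/20738596670749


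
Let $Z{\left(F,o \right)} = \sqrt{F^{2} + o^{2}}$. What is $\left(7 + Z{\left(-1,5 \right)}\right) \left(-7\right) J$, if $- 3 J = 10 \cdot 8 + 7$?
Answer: $1421 + 203 \sqrt{26} \approx 2456.1$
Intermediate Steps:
$J = -29$ ($J = - \frac{10 \cdot 8 + 7}{3} = - \frac{80 + 7}{3} = \left(- \frac{1}{3}\right) 87 = -29$)
$\left(7 + Z{\left(-1,5 \right)}\right) \left(-7\right) J = \left(7 + \sqrt{\left(-1\right)^{2} + 5^{2}}\right) \left(-7\right) \left(-29\right) = \left(7 + \sqrt{1 + 25}\right) \left(-7\right) \left(-29\right) = \left(7 + \sqrt{26}\right) \left(-7\right) \left(-29\right) = \left(-49 - 7 \sqrt{26}\right) \left(-29\right) = 1421 + 203 \sqrt{26}$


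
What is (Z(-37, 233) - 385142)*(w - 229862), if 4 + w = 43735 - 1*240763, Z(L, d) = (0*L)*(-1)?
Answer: 164414808948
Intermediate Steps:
Z(L, d) = 0 (Z(L, d) = 0*(-1) = 0)
w = -197032 (w = -4 + (43735 - 1*240763) = -4 + (43735 - 240763) = -4 - 197028 = -197032)
(Z(-37, 233) - 385142)*(w - 229862) = (0 - 385142)*(-197032 - 229862) = -385142*(-426894) = 164414808948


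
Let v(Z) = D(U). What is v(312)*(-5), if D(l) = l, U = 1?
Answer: -5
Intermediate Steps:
v(Z) = 1
v(312)*(-5) = 1*(-5) = -5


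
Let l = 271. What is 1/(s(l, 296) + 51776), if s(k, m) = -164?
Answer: 1/51612 ≈ 1.9375e-5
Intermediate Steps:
1/(s(l, 296) + 51776) = 1/(-164 + 51776) = 1/51612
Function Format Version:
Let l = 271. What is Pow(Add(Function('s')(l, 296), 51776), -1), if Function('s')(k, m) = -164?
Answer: Rational(1, 51612) ≈ 1.9375e-5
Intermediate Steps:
Pow(Add(Function('s')(l, 296), 51776), -1) = Pow(Add(-164, 51776), -1) = Pow(51612, -1) = Rational(1, 51612)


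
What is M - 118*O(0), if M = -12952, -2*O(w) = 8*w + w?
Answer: -12952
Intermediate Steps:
O(w) = -9*w/2 (O(w) = -(8*w + w)/2 = -9*w/2)
M - 118*O(0) = -12952 - 118*(-9/2*0) = -12952 - 118*0 = -12952 - 1*0 = -12952 + 0 = -12952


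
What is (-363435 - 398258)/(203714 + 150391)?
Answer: -761693/354105 ≈ -2.1510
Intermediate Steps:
(-363435 - 398258)/(203714 + 150391) = -761693/354105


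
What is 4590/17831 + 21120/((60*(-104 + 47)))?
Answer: -6014882/1016367 ≈ -5.9180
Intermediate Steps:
4590/17831 + 21120/((60*(-104 + 47))) = 4590*(1/17831) + 21120/((60*(-57))) = 4590/17831 + 21120/(-3420) = 4590/17831 + 21120*(-1/3420) = 4590/17831 - 352/57 = -6014882/1016367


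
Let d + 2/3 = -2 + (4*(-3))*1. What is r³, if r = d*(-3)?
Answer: 85184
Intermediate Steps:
d = -44/3 (d = -⅔ + (-2 + (4*(-3))*1) = -⅔ + (-2 - 12*1) = -⅔ + (-2 - 12) = -⅔ - 14 = -44/3 ≈ -14.667)
r = 44 (r = -44/3*(-3) = 44)
r³ = 44³ = 85184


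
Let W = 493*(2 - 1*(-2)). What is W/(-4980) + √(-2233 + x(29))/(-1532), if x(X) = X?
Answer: -493/1245 - I*√551/766 ≈ -0.39598 - 0.030644*I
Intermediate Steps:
W = 1972 (W = 493*(2 + 2) = 493*4 = 1972)
W/(-4980) + √(-2233 + x(29))/(-1532) = 1972/(-4980) + √(-2233 + 29)/(-1532) = 1972*(-1/4980) + √(-2204)*(-1/1532) = -493/1245 + (2*I*√551)*(-1/1532) = -493/1245 - I*√551/766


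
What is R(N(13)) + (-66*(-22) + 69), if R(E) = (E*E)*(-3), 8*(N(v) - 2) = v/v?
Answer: 96477/64 ≈ 1507.5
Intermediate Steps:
N(v) = 17/8 (N(v) = 2 + (v/v)/8 = 2 + (⅛)*1 = 2 + ⅛ = 17/8)
R(E) = -3*E² (R(E) = E²*(-3) = -3*E²)
R(N(13)) + (-66*(-22) + 69) = -3*(17/8)² + (-66*(-22) + 69) = -3*289/64 + (1452 + 69) = -867/64 + 1521 = 96477/64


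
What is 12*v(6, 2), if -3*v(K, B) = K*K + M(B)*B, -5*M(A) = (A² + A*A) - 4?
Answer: -688/5 ≈ -137.60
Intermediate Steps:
M(A) = ⅘ - 2*A²/5 (M(A) = -((A² + A*A) - 4)/5 = -((A² + A²) - 4)/5 = -(2*A² - 4)/5 = -(-4 + 2*A²)/5 = ⅘ - 2*A²/5)
v(K, B) = -K²/3 - B*(⅘ - 2*B²/5)/3 (v(K, B) = -(K*K + (⅘ - 2*B²/5)*B)/3 = -(K² + B*(⅘ - 2*B²/5))/3 = -K²/3 - B*(⅘ - 2*B²/5)/3)
12*v(6, 2) = 12*(-⅓*6² + (2/15)*2*(-2 + 2²)) = 12*(-⅓*36 + (2/15)*2*(-2 + 4)) = 12*(-12 + (2/15)*2*2) = 12*(-12 + 8/15) = 12*(-172/15) = -688/5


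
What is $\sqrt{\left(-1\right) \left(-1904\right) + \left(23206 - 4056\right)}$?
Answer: $11 \sqrt{174} \approx 145.1$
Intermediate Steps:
$\sqrt{\left(-1\right) \left(-1904\right) + \left(23206 - 4056\right)} = \sqrt{1904 + 19150} = \sqrt{21054} = 11 \sqrt{174}$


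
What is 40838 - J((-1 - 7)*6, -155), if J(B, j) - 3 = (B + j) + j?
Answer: 41193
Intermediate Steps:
J(B, j) = 3 + B + 2*j (J(B, j) = 3 + ((B + j) + j) = 3 + (B + 2*j) = 3 + B + 2*j)
40838 - J((-1 - 7)*6, -155) = 40838 - (3 + (-1 - 7)*6 + 2*(-155)) = 40838 - (3 - 8*6 - 310) = 40838 - (3 - 48 - 310) = 40838 - 1*(-355) = 40838 + 355 = 41193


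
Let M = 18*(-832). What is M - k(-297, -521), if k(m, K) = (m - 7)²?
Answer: -107392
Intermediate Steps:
M = -14976
k(m, K) = (-7 + m)²
M - k(-297, -521) = -14976 - (-7 - 297)² = -14976 - 1*(-304)² = -14976 - 1*92416 = -14976 - 92416 = -107392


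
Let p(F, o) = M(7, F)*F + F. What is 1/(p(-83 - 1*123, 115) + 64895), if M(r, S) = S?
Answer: 1/107125 ≈ 9.3349e-6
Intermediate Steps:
p(F, o) = F + F² (p(F, o) = F*F + F = F² + F = F + F²)
1/(p(-83 - 1*123, 115) + 64895) = 1/((-83 - 1*123)*(1 + (-83 - 1*123)) + 64895) = 1/((-83 - 123)*(1 + (-83 - 123)) + 64895) = 1/(-206*(1 - 206) + 64895) = 1/(-206*(-205) + 64895) = 1/(42230 + 64895) = 1/107125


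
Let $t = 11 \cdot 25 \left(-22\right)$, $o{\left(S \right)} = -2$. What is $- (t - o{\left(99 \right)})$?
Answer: $6048$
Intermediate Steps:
$t = -6050$ ($t = 275 \left(-22\right) = -6050$)
$- (t - o{\left(99 \right)}) = - (-6050 - -2) = - (-6050 + 2) = \left(-1\right) \left(-6048\right) = 6048$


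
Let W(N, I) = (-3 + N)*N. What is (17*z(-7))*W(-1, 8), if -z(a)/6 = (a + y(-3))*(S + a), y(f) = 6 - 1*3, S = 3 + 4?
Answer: 0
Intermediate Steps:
S = 7
y(f) = 3 (y(f) = 6 - 3 = 3)
z(a) = -6*(3 + a)*(7 + a) (z(a) = -6*(a + 3)*(7 + a) = -6*(3 + a)*(7 + a))
W(N, I) = N*(-3 + N)
(17*z(-7))*W(-1, 8) = (17*(-126 - 60*(-7) - 6*(-7)²))*(-(-3 - 1)) = (17*(-126 + 420 - 6*49))*(-1*(-4)) = (17*(-126 + 420 - 294))*4 = (17*0)*4 = 0*4 = 0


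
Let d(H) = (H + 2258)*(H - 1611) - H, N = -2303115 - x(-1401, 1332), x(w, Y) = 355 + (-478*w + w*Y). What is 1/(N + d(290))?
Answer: -1/4473214 ≈ -2.2355e-7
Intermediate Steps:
x(w, Y) = 355 - 478*w + Y*w (x(w, Y) = 355 + (-478*w + Y*w) = 355 - 478*w + Y*w)
N = -1107016 (N = -2303115 - (355 - 478*(-1401) + 1332*(-1401)) = -2303115 - (355 + 669678 - 1866132) = -2303115 - 1*(-1196099) = -2303115 + 1196099 = -1107016)
d(H) = -H + (-1611 + H)*(2258 + H) (d(H) = (2258 + H)*(-1611 + H) - H = (-1611 + H)*(2258 + H) - H = -H + (-1611 + H)*(2258 + H))
1/(N + d(290)) = 1/(-1107016 + (-3637638 + 290² + 646*290)) = 1/(-1107016 + (-3637638 + 84100 + 187340)) = 1/(-1107016 - 3366198) = 1/(-4473214) = -1/4473214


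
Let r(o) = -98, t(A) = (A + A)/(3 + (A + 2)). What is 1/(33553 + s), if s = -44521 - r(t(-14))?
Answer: -1/10870 ≈ -9.1996e-5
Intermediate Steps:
t(A) = 2*A/(5 + A) (t(A) = (2*A)/(3 + (2 + A)) = (2*A)/(5 + A) = 2*A/(5 + A))
s = -44423 (s = -44521 - 1*(-98) = -44521 + 98 = -44423)
1/(33553 + s) = 1/(33553 - 44423) = 1/(-10870) = -1/10870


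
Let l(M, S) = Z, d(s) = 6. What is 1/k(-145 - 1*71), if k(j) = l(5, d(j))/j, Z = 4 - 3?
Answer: -216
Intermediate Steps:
Z = 1
l(M, S) = 1
k(j) = 1/j
1/k(-145 - 1*71) = 1/(1/(-145 - 1*71)) = 1/(1/(-145 - 71)) = 1/(1/(-216)) = 1/(-1/216) = -216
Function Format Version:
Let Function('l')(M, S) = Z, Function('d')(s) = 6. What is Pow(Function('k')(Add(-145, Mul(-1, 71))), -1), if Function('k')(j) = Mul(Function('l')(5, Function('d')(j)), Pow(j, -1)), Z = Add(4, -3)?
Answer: -216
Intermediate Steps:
Z = 1
Function('l')(M, S) = 1
Function('k')(j) = Pow(j, -1) (Function('k')(j) = Mul(1, Pow(j, -1)) = Pow(j, -1))
Pow(Function('k')(Add(-145, Mul(-1, 71))), -1) = Pow(Pow(Add(-145, Mul(-1, 71)), -1), -1) = Pow(Pow(Add(-145, -71), -1), -1) = Pow(Pow(-216, -1), -1) = Pow(Rational(-1, 216), -1) = -216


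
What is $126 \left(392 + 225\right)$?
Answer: $77742$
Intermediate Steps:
$126 \left(392 + 225\right) = 126 \cdot 617 = 77742$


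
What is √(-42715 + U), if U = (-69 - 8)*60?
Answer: I*√47335 ≈ 217.57*I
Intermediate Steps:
U = -4620 (U = -77*60 = -4620)
√(-42715 + U) = √(-42715 - 4620) = √(-47335) = I*√47335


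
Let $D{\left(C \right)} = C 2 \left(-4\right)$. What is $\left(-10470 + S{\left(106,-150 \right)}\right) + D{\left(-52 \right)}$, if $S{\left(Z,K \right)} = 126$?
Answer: $-9928$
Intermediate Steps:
$D{\left(C \right)} = - 8 C$ ($D{\left(C \right)} = 2 C \left(-4\right) = - 8 C$)
$\left(-10470 + S{\left(106,-150 \right)}\right) + D{\left(-52 \right)} = \left(-10470 + 126\right) - -416 = -10344 + 416 = -9928$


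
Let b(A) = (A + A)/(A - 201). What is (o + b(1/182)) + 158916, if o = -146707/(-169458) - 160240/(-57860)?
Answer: 2849992012041814943/17933542382514 ≈ 1.5892e+5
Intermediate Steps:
b(A) = 2*A/(-201 + A) (b(A) = (2*A)/(-201 + A) = 2*A/(-201 + A))
o = 1782120847/490241994 (o = -146707*(-1/169458) - 160240*(-1/57860) = 146707/169458 + 8012/2893 = 1782120847/490241994 ≈ 3.6352)
(o + b(1/182)) + 158916 = (1782120847/490241994 + 2/(182*(-201 + 1/182))) + 158916 = (1782120847/490241994 + 2*(1/182)/(-201 + 1/182)) + 158916 = (1782120847/490241994 + 2*(1/182)/(-36581/182)) + 158916 = (1782120847/490241994 + 2*(1/182)*(-182/36581)) + 158916 = (1782120847/490241994 - 2/36581) + 158916 = 65190782220119/17933542382514 + 158916 = 2849992012041814943/17933542382514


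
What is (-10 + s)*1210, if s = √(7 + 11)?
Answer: -12100 + 3630*√2 ≈ -6966.4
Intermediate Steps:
s = 3*√2 (s = √18 = 3*√2 ≈ 4.2426)
(-10 + s)*1210 = (-10 + 3*√2)*1210 = -12100 + 3630*√2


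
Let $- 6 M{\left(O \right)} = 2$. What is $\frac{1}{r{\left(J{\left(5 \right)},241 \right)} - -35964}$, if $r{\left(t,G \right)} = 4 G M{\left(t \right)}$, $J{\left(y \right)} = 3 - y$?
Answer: $\frac{3}{106928} \approx 2.8056 \cdot 10^{-5}$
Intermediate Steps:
$M{\left(O \right)} = - \frac{1}{3}$ ($M{\left(O \right)} = \left(- \frac{1}{6}\right) 2 = - \frac{1}{3}$)
$r{\left(t,G \right)} = - \frac{4 G}{3}$ ($r{\left(t,G \right)} = 4 G \left(- \frac{1}{3}\right) = - \frac{4 G}{3}$)
$\frac{1}{r{\left(J{\left(5 \right)},241 \right)} - -35964} = \frac{1}{\left(- \frac{4}{3}\right) 241 - -35964} = \frac{1}{- \frac{964}{3} + 35964} = \frac{1}{\frac{106928}{3}} = \frac{3}{106928}$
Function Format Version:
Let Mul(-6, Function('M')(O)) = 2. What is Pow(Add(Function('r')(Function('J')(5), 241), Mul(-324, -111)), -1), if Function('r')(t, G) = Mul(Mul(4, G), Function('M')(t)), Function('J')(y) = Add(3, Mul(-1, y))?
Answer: Rational(3, 106928) ≈ 2.8056e-5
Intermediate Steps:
Function('M')(O) = Rational(-1, 3) (Function('M')(O) = Mul(Rational(-1, 6), 2) = Rational(-1, 3))
Function('r')(t, G) = Mul(Rational(-4, 3), G) (Function('r')(t, G) = Mul(Mul(4, G), Rational(-1, 3)) = Mul(Rational(-4, 3), G))
Pow(Add(Function('r')(Function('J')(5), 241), Mul(-324, -111)), -1) = Pow(Add(Mul(Rational(-4, 3), 241), Mul(-324, -111)), -1) = Pow(Add(Rational(-964, 3), 35964), -1) = Pow(Rational(106928, 3), -1) = Rational(3, 106928)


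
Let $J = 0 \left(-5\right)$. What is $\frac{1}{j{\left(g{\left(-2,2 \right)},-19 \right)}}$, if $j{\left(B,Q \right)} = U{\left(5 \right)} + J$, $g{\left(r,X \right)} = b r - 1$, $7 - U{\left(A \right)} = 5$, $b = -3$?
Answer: $\frac{1}{2} \approx 0.5$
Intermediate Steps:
$U{\left(A \right)} = 2$ ($U{\left(A \right)} = 7 - 5 = 2$)
$J = 0$
$g{\left(r,X \right)} = -1 - 3 r$ ($g{\left(r,X \right)} = - 3 r - 1 = -1 - 3 r$)
$j{\left(B,Q \right)} = 2$ ($j{\left(B,Q \right)} = 2 + 0 = 2$)
$\frac{1}{j{\left(g{\left(-2,2 \right)},-19 \right)}} = \frac{1}{2}$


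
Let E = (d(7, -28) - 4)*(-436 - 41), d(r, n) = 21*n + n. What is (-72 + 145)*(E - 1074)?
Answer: 21510618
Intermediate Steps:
d(r, n) = 22*n
E = 295740 (E = (22*(-28) - 4)*(-436 - 41) = (-616 - 4)*(-477) = -620*(-477) = 295740)
(-72 + 145)*(E - 1074) = (-72 + 145)*(295740 - 1074) = 73*294666 = 21510618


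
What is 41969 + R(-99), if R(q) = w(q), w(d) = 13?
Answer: 41982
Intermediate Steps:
R(q) = 13
41969 + R(-99) = 41969 + 13 = 41982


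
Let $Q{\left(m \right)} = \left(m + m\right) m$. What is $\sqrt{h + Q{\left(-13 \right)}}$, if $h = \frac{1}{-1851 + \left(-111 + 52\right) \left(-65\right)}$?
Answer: $\frac{\sqrt{20788383}}{248} \approx 18.385$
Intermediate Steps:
$Q{\left(m \right)} = 2 m^{2}$ ($Q{\left(m \right)} = 2 m m = 2 m^{2}$)
$h = \frac{1}{1984}$ ($h = \frac{1}{-1851 - -3835} = \frac{1}{-1851 + 3835} = \frac{1}{1984} \approx 0.00050403$)
$\sqrt{h + Q{\left(-13 \right)}} = \sqrt{\frac{1}{1984} + 2 \left(-13\right)^{2}} = \sqrt{\frac{1}{1984} + 2 \cdot 169} = \sqrt{\frac{1}{1984} + 338} = \sqrt{\frac{670593}{1984}} = \frac{\sqrt{20788383}}{248}$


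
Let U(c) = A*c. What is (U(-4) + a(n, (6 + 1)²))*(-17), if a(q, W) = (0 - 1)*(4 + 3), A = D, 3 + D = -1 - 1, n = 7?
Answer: -221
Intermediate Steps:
D = -5 (D = -3 + (-1 - 1) = -3 - 2 = -5)
A = -5
a(q, W) = -7 (a(q, W) = -1*7 = -7)
U(c) = -5*c
(U(-4) + a(n, (6 + 1)²))*(-17) = (-5*(-4) - 7)*(-17) = (20 - 7)*(-17) = 13*(-17) = -221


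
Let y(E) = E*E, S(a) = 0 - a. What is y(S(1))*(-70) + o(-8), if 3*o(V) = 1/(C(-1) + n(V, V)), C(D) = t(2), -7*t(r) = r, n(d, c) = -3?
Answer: -4837/69 ≈ -70.101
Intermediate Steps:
S(a) = -a
t(r) = -r/7
y(E) = E²
C(D) = -2/7 (C(D) = -⅐*2 = -2/7)
o(V) = -7/69 (o(V) = 1/(3*(-2/7 - 3)) = 1/(3*(-23/7)) = (⅓)*(-7/23) = -7/69)
y(S(1))*(-70) + o(-8) = (-1*1)²*(-70) - 7/69 = (-1)²*(-70) - 7/69 = 1*(-70) - 7/69 = -70 - 7/69 = -4837/69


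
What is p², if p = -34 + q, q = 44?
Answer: 100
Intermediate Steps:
p = 10 (p = -34 + 44 = 10)
p² = 10² = 100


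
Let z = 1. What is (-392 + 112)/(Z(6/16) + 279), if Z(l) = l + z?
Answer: -2240/2243 ≈ -0.99866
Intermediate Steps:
Z(l) = 1 + l (Z(l) = l + 1 = 1 + l)
(-392 + 112)/(Z(6/16) + 279) = (-392 + 112)/((1 + 6/16) + 279) = -280/((1 + 6*(1/16)) + 279) = -280/((1 + 3/8) + 279) = -280/(11/8 + 279) = -280/2243/8 = -280*8/2243 = -2240/2243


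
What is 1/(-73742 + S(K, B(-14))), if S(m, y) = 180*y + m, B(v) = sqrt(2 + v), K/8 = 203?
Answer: -36059/2600697362 - 90*I*sqrt(3)/1300348681 ≈ -1.3865e-5 - 1.1988e-7*I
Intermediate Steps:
K = 1624 (K = 8*203 = 1624)
S(m, y) = m + 180*y
1/(-73742 + S(K, B(-14))) = 1/(-73742 + (1624 + 180*sqrt(2 - 14))) = 1/(-73742 + (1624 + 180*sqrt(-12))) = 1/(-73742 + (1624 + 180*(2*I*sqrt(3)))) = 1/(-73742 + (1624 + 360*I*sqrt(3))) = 1/(-72118 + 360*I*sqrt(3))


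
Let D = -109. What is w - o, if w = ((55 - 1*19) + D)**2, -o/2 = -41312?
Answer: -77295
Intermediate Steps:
o = 82624 (o = -2*(-41312) = 82624)
w = 5329 (w = ((55 - 1*19) - 109)**2 = ((55 - 19) - 109)**2 = (36 - 109)**2 = (-73)**2 = 5329)
w - o = 5329 - 1*82624 = 5329 - 82624 = -77295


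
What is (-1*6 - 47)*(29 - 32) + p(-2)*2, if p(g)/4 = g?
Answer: 143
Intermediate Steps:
p(g) = 4*g
(-1*6 - 47)*(29 - 32) + p(-2)*2 = (-1*6 - 47)*(29 - 32) + (4*(-2))*2 = (-6 - 47)*(-3) - 8*2 = -53*(-3) - 16 = 159 - 16 = 143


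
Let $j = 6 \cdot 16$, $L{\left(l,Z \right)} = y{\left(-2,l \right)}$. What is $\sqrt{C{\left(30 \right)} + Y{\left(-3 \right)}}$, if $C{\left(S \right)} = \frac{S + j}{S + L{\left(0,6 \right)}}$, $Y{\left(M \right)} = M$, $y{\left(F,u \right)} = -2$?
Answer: $\frac{\sqrt{6}}{2} \approx 1.2247$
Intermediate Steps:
$L{\left(l,Z \right)} = -2$
$j = 96$
$C{\left(S \right)} = \frac{96 + S}{-2 + S}$ ($C{\left(S \right)} = \frac{S + 96}{S - 2} = \frac{96 + S}{-2 + S}$)
$\sqrt{C{\left(30 \right)} + Y{\left(-3 \right)}} = \sqrt{\frac{96 + 30}{-2 + 30} - 3} = \sqrt{\frac{1}{28} \cdot 126 - 3} = \sqrt{\frac{9}{2} - 3} = \sqrt{\frac{3}{2}} = \frac{\sqrt{6}}{2}$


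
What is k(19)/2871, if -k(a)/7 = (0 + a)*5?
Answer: -665/2871 ≈ -0.23163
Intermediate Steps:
k(a) = -35*a (k(a) = -7*(0 + a)*5 = -7*a*5 = -35*a)
k(19)/2871 = -35*19/2871 = -665*1/2871 = -665/2871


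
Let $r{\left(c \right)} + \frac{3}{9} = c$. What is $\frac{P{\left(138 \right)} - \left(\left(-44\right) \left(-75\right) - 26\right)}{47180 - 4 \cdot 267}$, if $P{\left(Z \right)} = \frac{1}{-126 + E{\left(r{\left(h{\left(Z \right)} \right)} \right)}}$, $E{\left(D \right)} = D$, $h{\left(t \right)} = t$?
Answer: $- \frac{10417}{146720} \approx -0.070999$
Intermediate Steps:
$r{\left(c \right)} = - \frac{1}{3} + c$
$P{\left(Z \right)} = \frac{1}{- \frac{379}{3} + Z}$ ($P{\left(Z \right)} = \frac{1}{-126 + \left(- \frac{1}{3} + Z\right)} = \frac{1}{- \frac{379}{3} + Z}$)
$\frac{P{\left(138 \right)} - \left(\left(-44\right) \left(-75\right) - 26\right)}{47180 - 4 \cdot 267} = \frac{\frac{3}{-379 + 3 \cdot 138} - \left(\left(-44\right) \left(-75\right) - 26\right)}{47180 - 4 \cdot 267} = \frac{\frac{3}{-379 + 414} - \left(3300 - 26\right)}{47180 - 1068} = \frac{\frac{3}{35} - 3274}{47180 - 1068} = \frac{3 \cdot \frac{1}{35} - 3274}{46112} = \left(\frac{3}{35} - 3274\right) \frac{1}{46112} = \left(- \frac{114587}{35}\right) \frac{1}{46112} = - \frac{10417}{146720}$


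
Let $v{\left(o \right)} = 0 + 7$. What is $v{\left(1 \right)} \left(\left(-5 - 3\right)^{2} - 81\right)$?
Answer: $-119$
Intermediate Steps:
$v{\left(o \right)} = 7$
$v{\left(1 \right)} \left(\left(-5 - 3\right)^{2} - 81\right) = 7 \left(\left(-5 - 3\right)^{2} - 81\right) = 7 \left(\left(-8\right)^{2} - 81\right) = 7 \left(64 - 81\right) = 7 \left(-17\right) = -119$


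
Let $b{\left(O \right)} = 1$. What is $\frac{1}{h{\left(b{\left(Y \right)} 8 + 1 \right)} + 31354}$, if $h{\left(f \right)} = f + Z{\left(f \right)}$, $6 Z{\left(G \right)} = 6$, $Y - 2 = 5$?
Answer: $\frac{1}{31364} \approx 3.1884 \cdot 10^{-5}$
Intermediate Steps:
$Y = 7$ ($Y = 2 + 5 = 7$)
$Z{\left(G \right)} = 1$ ($Z{\left(G \right)} = \frac{1}{6} \cdot 6 = 1$)
$h{\left(f \right)} = 1 + f$ ($h{\left(f \right)} = f + 1 = 1 + f$)
$\frac{1}{h{\left(b{\left(Y \right)} 8 + 1 \right)} + 31354} = \frac{1}{\left(1 + \left(1 \cdot 8 + 1\right)\right) + 31354} = \frac{1}{\left(1 + \left(8 + 1\right)\right) + 31354} = \frac{1}{\left(1 + 9\right) + 31354} = \frac{1}{10 + 31354} = \frac{1}{31364}$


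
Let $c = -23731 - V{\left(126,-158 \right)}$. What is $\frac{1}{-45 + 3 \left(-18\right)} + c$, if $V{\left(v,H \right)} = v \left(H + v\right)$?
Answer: $- \frac{1950202}{99} \approx -19699.0$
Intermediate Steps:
$c = -19699$ ($c = -23731 - 126 \left(-158 + 126\right) = -23731 - 126 \left(-32\right) = -23731 - -4032 = -23731 + 4032 = -19699$)
$\frac{1}{-45 + 3 \left(-18\right)} + c = \frac{1}{-45 + 3 \left(-18\right)} - 19699 = \frac{1}{-45 - 54} - 19699 = \frac{1}{-99} - 19699 = - \frac{1}{99} - 19699 = - \frac{1950202}{99}$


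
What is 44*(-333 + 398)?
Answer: 2860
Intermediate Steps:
44*(-333 + 398) = 44*65 = 2860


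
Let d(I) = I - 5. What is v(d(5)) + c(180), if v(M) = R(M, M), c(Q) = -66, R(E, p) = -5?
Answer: -71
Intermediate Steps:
d(I) = -5 + I
v(M) = -5
v(d(5)) + c(180) = -5 - 66 = -71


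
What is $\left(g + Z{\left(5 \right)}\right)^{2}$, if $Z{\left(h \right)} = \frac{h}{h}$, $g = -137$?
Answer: $18496$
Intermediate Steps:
$Z{\left(h \right)} = 1$
$\left(g + Z{\left(5 \right)}\right)^{2} = \left(-137 + 1\right)^{2} = \left(-136\right)^{2} = 18496$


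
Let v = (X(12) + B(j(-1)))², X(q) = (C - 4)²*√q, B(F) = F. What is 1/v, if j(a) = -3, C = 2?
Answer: (3 - 8*√3)⁻² ≈ 0.0084845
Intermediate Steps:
X(q) = 4*√q (X(q) = (2 - 4)²*√q = (-2)²*√q = 4*√q)
v = (-3 + 8*√3)² (v = (4*√12 - 3)² = (4*(2*√3) - 3)² = (8*√3 - 3)² = (-3 + 8*√3)² ≈ 117.86)
1/v = 1/(201 - 48*√3)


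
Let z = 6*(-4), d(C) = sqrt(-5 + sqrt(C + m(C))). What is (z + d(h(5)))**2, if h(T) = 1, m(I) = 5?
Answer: (24 - I*sqrt(5 - sqrt(6)))**2 ≈ 573.45 - 76.657*I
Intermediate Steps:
d(C) = sqrt(-5 + sqrt(5 + C)) (d(C) = sqrt(-5 + sqrt(C + 5)) = sqrt(-5 + sqrt(5 + C)))
z = -24
(z + d(h(5)))**2 = (-24 + sqrt(-5 + sqrt(5 + 1)))**2 = (-24 + sqrt(-5 + sqrt(6)))**2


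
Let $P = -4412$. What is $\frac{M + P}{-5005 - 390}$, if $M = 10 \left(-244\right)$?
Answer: $\frac{6852}{5395} \approx 1.2701$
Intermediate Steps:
$M = -2440$
$\frac{M + P}{-5005 - 390} = \frac{-2440 - 4412}{-5005 - 390} = - \frac{6852}{-5395} = \left(-6852\right) \left(- \frac{1}{5395}\right) = \frac{6852}{5395}$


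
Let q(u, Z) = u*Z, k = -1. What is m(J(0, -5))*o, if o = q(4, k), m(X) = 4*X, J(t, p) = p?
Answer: 80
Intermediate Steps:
q(u, Z) = Z*u
o = -4 (o = -1*4 = -4)
m(J(0, -5))*o = (4*(-5))*(-4) = -20*(-4) = 80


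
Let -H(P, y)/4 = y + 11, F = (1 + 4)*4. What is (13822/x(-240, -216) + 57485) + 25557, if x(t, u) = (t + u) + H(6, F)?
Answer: 24075269/290 ≈ 83018.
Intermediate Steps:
F = 20 (F = 5*4 = 20)
H(P, y) = -44 - 4*y (H(P, y) = -4*(y + 11) = -4*(11 + y) = -44 - 4*y)
x(t, u) = -124 + t + u (x(t, u) = (t + u) + (-44 - 4*20) = (t + u) + (-44 - 80) = (t + u) - 124 = -124 + t + u)
(13822/x(-240, -216) + 57485) + 25557 = (13822/(-124 - 240 - 216) + 57485) + 25557 = (13822/(-580) + 57485) + 25557 = (13822*(-1/580) + 57485) + 25557 = (-6911/290 + 57485) + 25557 = 16663739/290 + 25557 = 24075269/290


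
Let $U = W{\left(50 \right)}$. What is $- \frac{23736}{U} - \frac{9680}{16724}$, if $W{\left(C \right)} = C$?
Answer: $- \frac{49680608}{104525} \approx -475.3$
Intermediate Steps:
$U = 50$
$- \frac{23736}{U} - \frac{9680}{16724} = - \frac{23736}{50} - \frac{9680}{16724} = \left(-23736\right) \frac{1}{50} - \frac{2420}{4181} = - \frac{11868}{25} - \frac{2420}{4181} = - \frac{49680608}{104525}$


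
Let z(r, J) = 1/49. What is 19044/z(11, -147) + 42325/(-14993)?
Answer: 13990765583/14993 ≈ 9.3315e+5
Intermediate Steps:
z(r, J) = 1/49
19044/z(11, -147) + 42325/(-14993) = 19044/(1/49) + 42325/(-14993) = 19044*49 + 42325*(-1/14993) = 933156 - 42325/14993 = 13990765583/14993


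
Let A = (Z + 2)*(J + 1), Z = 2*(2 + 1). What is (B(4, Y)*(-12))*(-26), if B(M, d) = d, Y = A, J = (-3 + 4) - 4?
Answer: -4992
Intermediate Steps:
Z = 6 (Z = 2*3 = 6)
J = -3 (J = 1 - 4 = -3)
A = -16 (A = (6 + 2)*(-3 + 1) = 8*(-2) = -16)
Y = -16
(B(4, Y)*(-12))*(-26) = -16*(-12)*(-26) = 192*(-26) = -4992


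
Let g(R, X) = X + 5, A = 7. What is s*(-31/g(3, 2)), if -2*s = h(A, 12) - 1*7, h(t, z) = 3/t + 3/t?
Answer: -1333/98 ≈ -13.602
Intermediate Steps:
h(t, z) = 6/t
g(R, X) = 5 + X
s = 43/14 (s = -(6/7 - 1*7)/2 = -(6*(⅐) - 7)/2 = -(6/7 - 7)/2 = -½*(-43/7) = 43/14 ≈ 3.0714)
s*(-31/g(3, 2)) = 43*(-31/(5 + 2))/14 = 43*(-31/7)/14 = 43*(-31*⅐)/14 = (43/14)*(-31/7) = -1333/98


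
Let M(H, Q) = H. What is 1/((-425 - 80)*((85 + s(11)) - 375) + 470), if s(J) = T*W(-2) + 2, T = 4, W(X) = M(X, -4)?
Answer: 1/149950 ≈ 6.6689e-6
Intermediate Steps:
W(X) = X
s(J) = -6 (s(J) = 4*(-2) + 2 = -8 + 2 = -6)
1/((-425 - 80)*((85 + s(11)) - 375) + 470) = 1/((-425 - 80)*((85 - 6) - 375) + 470) = 1/(-505*(79 - 375) + 470) = 1/(-505*(-296) + 470) = 1/(149480 + 470) = 1/149950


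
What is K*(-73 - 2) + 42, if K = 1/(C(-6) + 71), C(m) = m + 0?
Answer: 531/13 ≈ 40.846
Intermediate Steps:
C(m) = m
K = 1/65 (K = 1/(-6 + 71) = 1/65 ≈ 0.015385)
K*(-73 - 2) + 42 = (-73 - 2)/65 + 42 = (1/65)*(-75) + 42 = -15/13 + 42 = 531/13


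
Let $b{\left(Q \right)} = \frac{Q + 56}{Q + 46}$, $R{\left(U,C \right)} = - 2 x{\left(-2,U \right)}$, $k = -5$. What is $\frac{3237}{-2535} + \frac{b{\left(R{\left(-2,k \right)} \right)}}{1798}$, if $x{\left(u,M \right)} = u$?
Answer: $- \frac{74578}{58435} \approx -1.2763$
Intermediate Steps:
$R{\left(U,C \right)} = 4$ ($R{\left(U,C \right)} = \left(-2\right) \left(-2\right) = 4$)
$b{\left(Q \right)} = \frac{56 + Q}{46 + Q}$
$\frac{3237}{-2535} + \frac{b{\left(R{\left(-2,k \right)} \right)}}{1798} = \frac{3237}{-2535} + \frac{\frac{1}{46 + 4} \left(56 + 4\right)}{1798} = 3237 \left(- \frac{1}{2535}\right) + \frac{1}{50} \cdot 60 \cdot \frac{1}{1798} = - \frac{83}{65} + \frac{1}{50} \cdot 60 \cdot \frac{1}{1798} = - \frac{83}{65} + \frac{6}{5} \cdot \frac{1}{1798} = - \frac{83}{65} + \frac{3}{4495} = - \frac{74578}{58435}$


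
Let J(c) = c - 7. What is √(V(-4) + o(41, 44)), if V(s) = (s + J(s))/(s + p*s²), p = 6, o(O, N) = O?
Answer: 17*√299/46 ≈ 6.3904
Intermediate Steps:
J(c) = -7 + c
V(s) = (-7 + 2*s)/(s + 6*s²) (V(s) = (s + (-7 + s))/(s + 6*s²) = (-7 + 2*s)/(s + 6*s²))
√(V(-4) + o(41, 44)) = √((-7 + 2*(-4))/((-4)*(1 + 6*(-4))) + 41) = √(-(-7 - 8)/(4*(1 - 24)) + 41) = √(-¼*(-15)/(-23) + 41) = √(-¼*(-1/23)*(-15) + 41) = √(-15/92 + 41) = √(3757/92) = 17*√299/46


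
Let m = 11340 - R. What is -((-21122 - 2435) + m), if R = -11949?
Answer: 268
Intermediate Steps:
m = 23289 (m = 11340 - 1*(-11949) = 11340 + 11949 = 23289)
-((-21122 - 2435) + m) = -((-21122 - 2435) + 23289) = -(-23557 + 23289) = -1*(-268) = 268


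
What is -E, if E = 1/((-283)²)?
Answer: -1/80089 ≈ -1.2486e-5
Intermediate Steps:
E = 1/80089 ≈ 1.2486e-5
-E = -1*1/80089 = -1/80089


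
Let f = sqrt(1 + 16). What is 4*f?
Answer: 4*sqrt(17) ≈ 16.492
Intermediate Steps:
f = sqrt(17) ≈ 4.1231
4*f = 4*sqrt(17)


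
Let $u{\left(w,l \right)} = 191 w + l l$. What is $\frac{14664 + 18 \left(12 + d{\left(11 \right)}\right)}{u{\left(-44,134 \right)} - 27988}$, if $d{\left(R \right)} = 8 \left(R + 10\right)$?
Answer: $- \frac{4476}{4609} \approx -0.97114$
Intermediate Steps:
$d{\left(R \right)} = 80 + 8 R$ ($d{\left(R \right)} = 8 \left(10 + R\right) = 80 + 8 R$)
$u{\left(w,l \right)} = l^{2} + 191 w$ ($u{\left(w,l \right)} = 191 w + l^{2} = l^{2} + 191 w$)
$\frac{14664 + 18 \left(12 + d{\left(11 \right)}\right)}{u{\left(-44,134 \right)} - 27988} = \frac{14664 + 18 \left(12 + \left(80 + 8 \cdot 11\right)\right)}{\left(134^{2} + 191 \left(-44\right)\right) - 27988} = \frac{14664 + 18 \left(12 + \left(80 + 88\right)\right)}{\left(17956 - 8404\right) - 27988} = \frac{14664 + 18 \left(12 + 168\right)}{9552 - 27988} = \frac{14664 + 18 \cdot 180}{-18436} = \left(14664 + 3240\right) \left(- \frac{1}{18436}\right) = 17904 \left(- \frac{1}{18436}\right) = - \frac{4476}{4609}$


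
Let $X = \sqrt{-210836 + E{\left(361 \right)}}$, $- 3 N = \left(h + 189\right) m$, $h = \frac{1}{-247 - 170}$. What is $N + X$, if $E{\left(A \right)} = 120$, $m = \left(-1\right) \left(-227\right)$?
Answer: $- \frac{17890324}{1251} + 2 i \sqrt{52679} \approx -14301.0 + 459.04 i$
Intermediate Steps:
$h = - \frac{1}{417}$ ($h = \frac{1}{-417} = - \frac{1}{417} \approx -0.0023981$)
$m = 227$
$N = - \frac{17890324}{1251}$ ($N = - \frac{\left(- \frac{1}{417} + 189\right) 227}{3} = - \frac{\frac{78812}{417} \cdot 227}{3} = \left(- \frac{1}{3}\right) \frac{17890324}{417} = - \frac{17890324}{1251} \approx -14301.0$)
$X = 2 i \sqrt{52679}$ ($X = \sqrt{-210836 + 120} = \sqrt{-210716} = 2 i \sqrt{52679} \approx 459.04 i$)
$N + X = - \frac{17890324}{1251} + 2 i \sqrt{52679}$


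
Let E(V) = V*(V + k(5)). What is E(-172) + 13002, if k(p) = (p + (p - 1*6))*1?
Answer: 41898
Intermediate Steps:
k(p) = -6 + 2*p (k(p) = (p + (p - 6))*1 = (p + (-6 + p))*1 = (-6 + 2*p)*1 = -6 + 2*p)
E(V) = V*(4 + V) (E(V) = V*(V + (-6 + 2*5)) = V*(V + (-6 + 10)) = V*(V + 4) = V*(4 + V))
E(-172) + 13002 = -172*(4 - 172) + 13002 = -172*(-168) + 13002 = 28896 + 13002 = 41898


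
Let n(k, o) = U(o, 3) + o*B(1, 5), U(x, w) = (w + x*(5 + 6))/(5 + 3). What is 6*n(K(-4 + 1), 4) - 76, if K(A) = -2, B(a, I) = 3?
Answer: 125/4 ≈ 31.250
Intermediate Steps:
U(x, w) = w/8 + 11*x/8 (U(x, w) = (w + x*11)/8 = (w + 11*x)*(⅛) = w/8 + 11*x/8)
n(k, o) = 3/8 + 35*o/8 (n(k, o) = ((⅛)*3 + 11*o/8) + o*3 = (3/8 + 11*o/8) + 3*o = 3/8 + 35*o/8)
6*n(K(-4 + 1), 4) - 76 = 6*(3/8 + (35/8)*4) - 76 = 6*(3/8 + 35/2) - 76 = 6*(143/8) - 76 = 429/4 - 76 = 125/4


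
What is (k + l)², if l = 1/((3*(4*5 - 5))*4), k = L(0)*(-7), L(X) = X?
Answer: 1/32400 ≈ 3.0864e-5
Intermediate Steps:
k = 0 (k = 0*(-7) = 0)
l = 1/180 (l = 1/((3*(20 - 5))*4) = 1/((3*15)*4) = 1/(45*4) = 1/180 ≈ 0.0055556)
(k + l)² = (0 + 1/180)² = (1/180)² = 1/32400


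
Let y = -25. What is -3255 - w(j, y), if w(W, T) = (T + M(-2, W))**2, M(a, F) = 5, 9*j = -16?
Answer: -3655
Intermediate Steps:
j = -16/9 (j = (1/9)*(-16) = -16/9 ≈ -1.7778)
w(W, T) = (5 + T)**2 (w(W, T) = (T + 5)**2 = (5 + T)**2)
-3255 - w(j, y) = -3255 - (5 - 25)**2 = -3255 - 1*(-20)**2 = -3255 - 1*400 = -3255 - 400 = -3655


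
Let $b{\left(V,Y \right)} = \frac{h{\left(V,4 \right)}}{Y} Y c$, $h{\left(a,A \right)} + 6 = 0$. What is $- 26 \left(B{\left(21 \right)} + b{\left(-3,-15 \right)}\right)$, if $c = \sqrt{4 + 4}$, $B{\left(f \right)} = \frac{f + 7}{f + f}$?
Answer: $- \frac{52}{3} + 312 \sqrt{2} \approx 423.9$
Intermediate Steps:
$h{\left(a,A \right)} = -6$ ($h{\left(a,A \right)} = -6 + 0 = -6$)
$B{\left(f \right)} = \frac{7 + f}{2 f}$
$c = 2 \sqrt{2}$ ($c = \sqrt{8} = 2 \sqrt{2} \approx 2.8284$)
$b{\left(V,Y \right)} = - 12 \sqrt{2}$ ($b{\left(V,Y \right)} = - \frac{6}{Y} Y 2 \sqrt{2} = - 6 \cdot 2 \sqrt{2} = - 12 \sqrt{2}$)
$- 26 \left(B{\left(21 \right)} + b{\left(-3,-15 \right)}\right) = - 26 \left(\frac{7 + 21}{2 \cdot 21} - 12 \sqrt{2}\right) = - 26 \left(\frac{1}{2} \cdot \frac{1}{21} \cdot 28 - 12 \sqrt{2}\right) = - 26 \left(\frac{2}{3} - 12 \sqrt{2}\right) = - \frac{52}{3} + 312 \sqrt{2}$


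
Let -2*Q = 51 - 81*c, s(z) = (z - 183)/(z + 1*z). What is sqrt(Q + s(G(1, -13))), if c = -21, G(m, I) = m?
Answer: I*sqrt(967) ≈ 31.097*I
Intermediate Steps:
s(z) = (-183 + z)/(2*z) (s(z) = (-183 + z)/(z + z) = (-183 + z)/((2*z)) = (-183 + z)*(1/(2*z)) = (-183 + z)/(2*z))
Q = -876 (Q = -(51 - 81*(-21))/2 = -(51 + 1701)/2 = -1/2*1752 = -876)
sqrt(Q + s(G(1, -13))) = sqrt(-876 + (1/2)*(-183 + 1)/1) = sqrt(-876 + (1/2)*1*(-182)) = sqrt(-876 - 91) = sqrt(-967) = I*sqrt(967)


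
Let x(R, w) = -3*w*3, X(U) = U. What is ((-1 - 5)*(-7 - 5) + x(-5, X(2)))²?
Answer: 2916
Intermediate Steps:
x(R, w) = -9*w
((-1 - 5)*(-7 - 5) + x(-5, X(2)))² = ((-1 - 5)*(-7 - 5) - 9*2)² = (-6*(-12) - 18)² = (72 - 18)² = 54² = 2916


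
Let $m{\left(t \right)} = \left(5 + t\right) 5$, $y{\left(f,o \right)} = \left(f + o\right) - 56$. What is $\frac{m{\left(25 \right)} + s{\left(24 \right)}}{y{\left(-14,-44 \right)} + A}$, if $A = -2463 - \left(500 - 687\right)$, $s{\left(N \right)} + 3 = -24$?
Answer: $- \frac{123}{2390} \approx -0.051464$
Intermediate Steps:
$s{\left(N \right)} = -27$ ($s{\left(N \right)} = -3 - 24 = -27$)
$y{\left(f,o \right)} = -56 + f + o$
$A = -2276$ ($A = -2463 - -187 = -2463 + 187 = -2276$)
$m{\left(t \right)} = 25 + 5 t$
$\frac{m{\left(25 \right)} + s{\left(24 \right)}}{y{\left(-14,-44 \right)} + A} = \frac{\left(25 + 5 \cdot 25\right) - 27}{\left(-56 - 14 - 44\right) - 2276} = \frac{\left(25 + 125\right) - 27}{-114 - 2276} = \frac{150 - 27}{-2390} = 123 \left(- \frac{1}{2390}\right) = - \frac{123}{2390}$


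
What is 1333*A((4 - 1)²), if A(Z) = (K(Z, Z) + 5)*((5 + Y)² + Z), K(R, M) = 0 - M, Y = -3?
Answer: -69316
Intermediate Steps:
K(R, M) = -M
A(Z) = (4 + Z)*(5 - Z) (A(Z) = (-Z + 5)*((5 - 3)² + Z) = (5 - Z)*(2² + Z) = (5 - Z)*(4 + Z) = (4 + Z)*(5 - Z))
1333*A((4 - 1)²) = 1333*(20 + (4 - 1)² - ((4 - 1)²)²) = 1333*(20 + 3² - (3²)²) = 1333*(20 + 9 - 1*9²) = 1333*(20 + 9 - 1*81) = 1333*(20 + 9 - 81) = 1333*(-52) = -69316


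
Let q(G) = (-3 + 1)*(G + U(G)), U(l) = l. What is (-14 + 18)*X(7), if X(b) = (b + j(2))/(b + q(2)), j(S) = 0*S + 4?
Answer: -44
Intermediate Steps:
j(S) = 4 (j(S) = 0 + 4 = 4)
q(G) = -4*G (q(G) = (-3 + 1)*(G + G) = -4*G)
X(b) = (4 + b)/(-8 + b) (X(b) = (b + 4)/(b - 4*2) = (4 + b)/(b - 8) = (4 + b)/(-8 + b))
(-14 + 18)*X(7) = (-14 + 18)*((4 + 7)/(-8 + 7)) = 4*(11/(-1)) = 4*(-1*11) = 4*(-11) = -44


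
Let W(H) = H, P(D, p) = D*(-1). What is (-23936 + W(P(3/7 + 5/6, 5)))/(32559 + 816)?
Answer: -201073/280350 ≈ -0.71722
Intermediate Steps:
P(D, p) = -D
(-23936 + W(P(3/7 + 5/6, 5)))/(32559 + 816) = (-23936 - (3/7 + 5/6))/(32559 + 816) = (-23936 - (3*(1/7) + 5*(1/6)))/33375 = (-23936 - (3/7 + 5/6))*(1/33375) = (-23936 - 1*53/42)*(1/33375) = (-23936 - 53/42)*(1/33375) = -1005365/42*1/33375 = -201073/280350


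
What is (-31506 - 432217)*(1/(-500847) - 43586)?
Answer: 10123034760047989/500847 ≈ 2.0212e+10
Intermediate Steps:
(-31506 - 432217)*(1/(-500847) - 43586) = -463723*(-1/500847 - 43586) = -463723*(-21829917343/500847) = 10123034760047989/500847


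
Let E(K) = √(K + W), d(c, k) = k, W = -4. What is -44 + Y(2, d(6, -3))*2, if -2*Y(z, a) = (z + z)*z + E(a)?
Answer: -52 - I*√7 ≈ -52.0 - 2.6458*I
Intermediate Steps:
E(K) = √(-4 + K) (E(K) = √(K - 4) = √(-4 + K))
Y(z, a) = -z² - √(-4 + a)/2 (Y(z, a) = -((z + z)*z + √(-4 + a))/2 = -((2*z)*z + √(-4 + a))/2 = -(2*z² + √(-4 + a))/2 = -(√(-4 + a) + 2*z²)/2 = -z² - √(-4 + a)/2)
-44 + Y(2, d(6, -3))*2 = -44 + (-1*2² - √(-4 - 3)/2)*2 = -44 + (-1*4 - I*√7/2)*2 = -44 + (-4 - I*√7/2)*2 = -44 + (-8 - I*√7) = -52 - I*√7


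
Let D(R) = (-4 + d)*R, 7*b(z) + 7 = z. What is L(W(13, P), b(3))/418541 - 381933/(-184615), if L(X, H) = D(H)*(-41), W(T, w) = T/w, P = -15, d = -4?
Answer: 1118740123391/540882627005 ≈ 2.0684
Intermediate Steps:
b(z) = -1 + z/7
D(R) = -8*R (D(R) = (-4 - 4)*R = -8*R)
L(X, H) = 328*H (L(X, H) = -8*H*(-41) = 328*H)
L(W(13, P), b(3))/418541 - 381933/(-184615) = (328*(-1 + (⅐)*3))/418541 - 381933/(-184615) = (328*(-1 + 3/7))*(1/418541) - 381933*(-1/184615) = (328*(-4/7))*(1/418541) + 381933/184615 = -1312/7*1/418541 + 381933/184615 = -1312/2929787 + 381933/184615 = 1118740123391/540882627005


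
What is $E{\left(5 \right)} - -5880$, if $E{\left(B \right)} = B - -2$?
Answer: $5887$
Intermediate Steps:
$E{\left(B \right)} = 2 + B$ ($E{\left(B \right)} = B + 2 = 2 + B$)
$E{\left(5 \right)} - -5880 = \left(2 + 5\right) - -5880 = 7 + 5880 = 5887$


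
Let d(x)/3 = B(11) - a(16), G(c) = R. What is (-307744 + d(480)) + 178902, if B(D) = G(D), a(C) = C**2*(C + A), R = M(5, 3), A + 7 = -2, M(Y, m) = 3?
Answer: -134209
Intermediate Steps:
A = -9 (A = -7 - 2 = -9)
R = 3
G(c) = 3
a(C) = C**2*(-9 + C) (a(C) = C**2*(C - 9) = C**2*(-9 + C))
B(D) = 3
d(x) = -5367 (d(x) = 3*(3 - 16**2*(-9 + 16)) = 3*(3 - 256*7) = 3*(3 - 1*1792) = 3*(3 - 1792) = 3*(-1789) = -5367)
(-307744 + d(480)) + 178902 = (-307744 - 5367) + 178902 = -313111 + 178902 = -134209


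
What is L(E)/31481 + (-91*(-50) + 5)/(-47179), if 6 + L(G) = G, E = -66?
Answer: -146792843/1485242099 ≈ -0.098834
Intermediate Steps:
L(G) = -6 + G
L(E)/31481 + (-91*(-50) + 5)/(-47179) = (-6 - 66)/31481 + (-91*(-50) + 5)/(-47179) = -72*1/31481 + (4550 + 5)*(-1/47179) = -72/31481 + 4555*(-1/47179) = -72/31481 - 4555/47179 = -146792843/1485242099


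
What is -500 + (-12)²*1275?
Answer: 183100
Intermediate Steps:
-500 + (-12)²*1275 = -500 + 144*1275 = -500 + 183600 = 183100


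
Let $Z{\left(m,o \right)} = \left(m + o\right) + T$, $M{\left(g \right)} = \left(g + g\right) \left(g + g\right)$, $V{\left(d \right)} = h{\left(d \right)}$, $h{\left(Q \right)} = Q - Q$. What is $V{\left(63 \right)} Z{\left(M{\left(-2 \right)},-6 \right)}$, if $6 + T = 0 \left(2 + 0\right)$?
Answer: $0$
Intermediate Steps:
$h{\left(Q \right)} = 0$
$T = -6$ ($T = -6 + 0 \left(2 + 0\right) = -6 + 0 \cdot 2 = -6 + 0 = -6$)
$V{\left(d \right)} = 0$
$M{\left(g \right)} = 4 g^{2}$ ($M{\left(g \right)} = 2 g 2 g = 4 g^{2}$)
$Z{\left(m,o \right)} = -6 + m + o$ ($Z{\left(m,o \right)} = \left(m + o\right) - 6 = -6 + m + o$)
$V{\left(63 \right)} Z{\left(M{\left(-2 \right)},-6 \right)} = 0 \left(-6 + 4 \left(-2\right)^{2} - 6\right) = 0 \left(-6 + 4 \cdot 4 - 6\right) = 0 \left(-6 + 16 - 6\right) = 0 \cdot 4 = 0$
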